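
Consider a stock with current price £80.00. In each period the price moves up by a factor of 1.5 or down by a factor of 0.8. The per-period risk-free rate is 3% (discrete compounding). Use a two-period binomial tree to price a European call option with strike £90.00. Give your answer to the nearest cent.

£11.65

Risk-neutral probability p = (1 + 0.03 − 0.8)/(1.5 − 0.8) = 0.2300/0.7000 = 0.3286
Terminal stock prices: S_uu = 180, S_ud = 96, S_dd = 51.2
Terminal payoffs (S − K): max(90, 0) = 90, max(6, 0) = 6, max(-38.8, 0) = 0
Node u (S = 120): V_u = 1/1.03·[0.3286·90.0000 + 0.6714·6.0000] = 32.6214
Node d (S = 64): V_d = 1/1.03·[0.3286·6.0000 + 0.6714·0.0000] = 1.9140
Node 0 (S = 80): V_0 = 1/1.03·[0.3286·32.6214 + 0.6714·1.9140] = 11.6539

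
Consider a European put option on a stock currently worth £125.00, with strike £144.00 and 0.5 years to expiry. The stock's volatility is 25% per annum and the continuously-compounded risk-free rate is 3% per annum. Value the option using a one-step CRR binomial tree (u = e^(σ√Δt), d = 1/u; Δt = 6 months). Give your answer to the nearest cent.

£19.39

CRR parameters: u = e^(σ√Δt) = e^(0.25·√0.5) = 1.1934, d = 1/u = 0.8380
Per-period rate: rΔt = 0.03·0.5 = 0.015, so R = e^0.015 = 1.0151
Risk-neutral probability p = (e^0.015 − 0.8380)/(1.1934 − 0.8380) = 0.1771/0.3554 = 0.4984
Terminal stock prices: S_u = 149.2, S_d = 104.7
Terminal payoffs (K − S): max(-5.171, 0) = 0, max(39.25, 0) = 39.25
Node 0 (S = 125): V_0 = e^(−0.015)·[0.4984·0.0000 + 0.5016·39.2541] = 19.3950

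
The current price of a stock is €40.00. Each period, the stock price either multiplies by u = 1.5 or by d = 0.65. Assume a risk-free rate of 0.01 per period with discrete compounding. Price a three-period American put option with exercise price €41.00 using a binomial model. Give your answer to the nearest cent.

Risk-neutral probability p = (1 + 0.01 − 0.65)/(1.5 − 0.65) = 0.3600/0.8500 = 0.4235
Terminal stock prices: S_uuu = 135, S_uud = 58.5, S_udd = 25.35, S_ddd = 10.98
Terminal payoffs (K − S): max(-94, 0) = 0, max(-17.5, 0) = 0, max(15.65, 0) = 15.65, max(30.02, 0) = 30.02
Node uu (S = 90): continuation = 1/1.01·[0.4235·0.0000 + 0.5765·0.0000] = 0.0000; exercise value = 0.0000 ≤ continuation, so V_uu = 0.0000
Node ud (S = 39): continuation = 1/1.01·[0.4235·0.0000 + 0.5765·15.6500] = 8.9324; exercise value = 2.0000 ≤ continuation, so V_ud = 8.9324
Node dd (S = 16.9): continuation = 1/1.01·[0.4235·15.6500 + 0.5765·30.0150] = 23.6941; exercise value = 24.1000 > continuation, so V_dd = 24.1000 (exercise)
Node u (S = 60): continuation = 1/1.01·[0.4235·0.0000 + 0.5765·8.9324] = 5.0983; exercise value = 0.0000 ≤ continuation, so V_u = 5.0983
Node d (S = 26): continuation = 1/1.01·[0.4235·8.9324 + 0.5765·24.1000] = 17.5011; exercise value = 15.0000 ≤ continuation, so V_d = 17.5011
Node 0 (S = 40): continuation = 1/1.01·[0.4235·5.0983 + 0.5765·17.5011] = 12.1269; exercise value = 1.0000 ≤ continuation, so V_0 = 12.1269

€12.13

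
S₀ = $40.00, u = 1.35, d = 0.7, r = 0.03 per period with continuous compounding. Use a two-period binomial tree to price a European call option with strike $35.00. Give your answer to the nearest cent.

$10.54

Risk-neutral probability p = (e^0.03 − 0.7)/(1.35 − 0.7) = 0.3305/0.6500 = 0.5084
Terminal stock prices: S_uu = 72.9, S_ud = 37.8, S_dd = 19.6
Terminal payoffs (S − K): max(37.9, 0) = 37.9, max(2.8, 0) = 2.8, max(-15.4, 0) = 0
Node u (S = 54): V_u = e^(−0.03)·[0.5084·37.9000 + 0.4916·2.8000] = 20.0344
Node d (S = 28): V_d = e^(−0.03)·[0.5084·2.8000 + 0.4916·0.0000] = 1.3814
Node 0 (S = 40): V_0 = e^(−0.03)·[0.5084·20.0344 + 0.4916·1.3814] = 10.5434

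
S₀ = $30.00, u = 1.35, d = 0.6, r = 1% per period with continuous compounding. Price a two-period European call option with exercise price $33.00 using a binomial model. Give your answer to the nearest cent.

$6.35

Risk-neutral probability p = (e^0.01 − 0.6)/(1.35 − 0.6) = 0.4101/0.7500 = 0.5467
Terminal stock prices: S_uu = 54.68, S_ud = 24.3, S_dd = 10.8
Terminal payoffs (S − K): max(21.68, 0) = 21.68, max(-8.7, 0) = 0, max(-22.2, 0) = 0
Node u (S = 40.5): V_u = e^(−0.01)·[0.5467·21.6750 + 0.4533·0.0000] = 11.7325
Node d (S = 18): V_d = e^(−0.01)·[0.5467·0.0000 + 0.4533·0.0000] = 0.0000
Node 0 (S = 30): V_0 = e^(−0.01)·[0.5467·11.7325 + 0.4533·0.0000] = 6.3507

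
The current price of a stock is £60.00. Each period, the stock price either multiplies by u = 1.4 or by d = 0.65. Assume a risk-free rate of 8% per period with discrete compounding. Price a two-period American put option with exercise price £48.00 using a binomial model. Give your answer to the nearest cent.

Risk-neutral probability p = (1 + 0.08 − 0.65)/(1.4 − 0.65) = 0.4300/0.7500 = 0.5733
Terminal stock prices: S_uu = 117.6, S_ud = 54.6, S_dd = 25.35
Terminal payoffs (K − S): max(-69.6, 0) = 0, max(-6.6, 0) = 0, max(22.65, 0) = 22.65
Node u (S = 84): continuation = 1/1.08·[0.5733·0.0000 + 0.4267·0.0000] = 0.0000; exercise value = 0.0000 ≤ continuation, so V_u = 0.0000
Node d (S = 39): continuation = 1/1.08·[0.5733·0.0000 + 0.4267·22.6500] = 8.9481; exercise value = 9.0000 > continuation, so V_d = 9.0000 (exercise)
Node 0 (S = 60): continuation = 1/1.08·[0.5733·0.0000 + 0.4267·9.0000] = 3.5556; exercise value = 0.0000 ≤ continuation, so V_0 = 3.5556

£3.56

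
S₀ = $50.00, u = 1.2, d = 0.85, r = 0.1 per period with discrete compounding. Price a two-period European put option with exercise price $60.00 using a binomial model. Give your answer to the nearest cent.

Risk-neutral probability p = (1 + 0.1 − 0.85)/(1.2 − 0.85) = 0.2500/0.3500 = 0.7143
Terminal stock prices: S_uu = 72, S_ud = 51, S_dd = 36.12
Terminal payoffs (K − S): max(-12, 0) = 0, max(9, 0) = 9, max(23.88, 0) = 23.88
Node u (S = 60): V_u = 1/1.1·[0.7143·0.0000 + 0.2857·9.0000] = 2.3377
Node d (S = 42.5): V_d = 1/1.1·[0.7143·9.0000 + 0.2857·23.8750] = 12.0455
Node 0 (S = 50): V_0 = 1/1.1·[0.7143·2.3377 + 0.2857·12.0455] = 4.6467

$4.65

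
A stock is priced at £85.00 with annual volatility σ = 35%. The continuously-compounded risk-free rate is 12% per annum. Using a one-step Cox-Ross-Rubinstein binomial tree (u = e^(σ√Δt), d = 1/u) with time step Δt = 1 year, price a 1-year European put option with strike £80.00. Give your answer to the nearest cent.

CRR parameters: u = e^(σ√Δt) = e^(0.35·√1) = 1.4191, d = 1/u = 0.7047
Per-period rate: rΔt = 0.12·1 = 0.12, so R = e^0.12 = 1.1275
Risk-neutral probability p = (e^0.12 − 0.7047)/(1.4191 − 0.7047) = 0.4228/0.7144 = 0.5919
Terminal stock prices: S_u = 120.6, S_d = 59.9
Terminal payoffs (K − S): max(-40.62, 0) = 0, max(20.1, 0) = 20.1
Node 0 (S = 85): V_0 = e^(−0.12)·[0.5919·0.0000 + 0.4081·20.1015] = 7.2766

£7.28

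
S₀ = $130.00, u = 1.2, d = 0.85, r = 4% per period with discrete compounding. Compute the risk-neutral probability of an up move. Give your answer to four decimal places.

p = 0.5429

Risk-neutral probability p = (1 + 0.04 − 0.85)/(1.2 − 0.85) = 0.1900/0.3500 = 0.5429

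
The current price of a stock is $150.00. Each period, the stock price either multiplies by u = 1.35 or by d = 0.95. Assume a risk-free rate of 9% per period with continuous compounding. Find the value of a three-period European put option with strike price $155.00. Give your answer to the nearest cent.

Risk-neutral probability p = (e^0.09 − 0.95)/(1.35 − 0.95) = 0.1442/0.4000 = 0.3604
Terminal stock prices: S_uuu = 369.1, S_uud = 259.7, S_udd = 182.8, S_ddd = 128.6
Terminal payoffs (K − S): max(-214.1, 0) = 0, max(-104.7, 0) = 0, max(-27.76, 0) = 0, max(26.39, 0) = 26.39
Node uu (S = 273.4): V_uu = e^(−0.09)·[0.3604·0.0000 + 0.6396·0.0000] = 0.0000
Node ud (S = 192.4): V_ud = e^(−0.09)·[0.3604·0.0000 + 0.6396·0.0000] = 0.0000
Node dd (S = 135.4): V_dd = e^(−0.09)·[0.3604·0.0000 + 0.6396·26.3938] = 15.4276
Node u (S = 202.5): V_u = e^(−0.09)·[0.3604·0.0000 + 0.6396·0.0000] = 0.0000
Node d (S = 142.5): V_d = e^(−0.09)·[0.3604·0.0000 + 0.6396·15.4276] = 9.0177
Node 0 (S = 150): V_0 = e^(−0.09)·[0.3604·0.0000 + 0.6396·9.0177] = 5.2710

$5.27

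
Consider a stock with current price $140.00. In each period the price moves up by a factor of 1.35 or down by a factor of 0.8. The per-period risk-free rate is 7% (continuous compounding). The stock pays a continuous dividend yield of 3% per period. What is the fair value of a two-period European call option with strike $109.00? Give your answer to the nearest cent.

Per-period risk-free factor R = e^0.07 = 1.0725; dividend-adjusted growth = e^(0.07−0.03) = 1.0408.
Risk-neutral probability p = (1.0408 − 0.8)/(1.35 − 0.8) = 0.2408/0.5500 = 0.4378
Terminal stock prices: S_uu = 255.2, S_ud = 151.2, S_dd = 89.6
Terminal payoffs (S − K): max(146.2, 0) = 146.2, max(42.2, 0) = 42.2, max(-19.4, 0) = 0
Node u (S = 189): V_u = e^(−0.07)·[0.4378·146.1500 + 0.5622·42.2000] = 81.7833
Node d (S = 112): V_d = e^(−0.07)·[0.4378·42.2000 + 0.5622·0.0000] = 17.2276
Node 0 (S = 140): V_0 = e^(−0.07)·[0.4378·81.7833 + 0.5622·17.2276] = 42.4169

$42.42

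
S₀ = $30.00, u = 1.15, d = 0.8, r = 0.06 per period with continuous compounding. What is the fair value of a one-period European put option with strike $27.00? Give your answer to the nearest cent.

Risk-neutral probability p = (e^0.06 − 0.8)/(1.15 − 0.8) = 0.2618/0.3500 = 0.7481
Terminal stock prices: S_u = 34.5, S_d = 24
Terminal payoffs (K − S): max(-7.5, 0) = 0, max(3, 0) = 3
Node 0 (S = 30): V_0 = e^(−0.06)·[0.7481·0.0000 + 0.2519·3.0000] = 0.7117

$0.71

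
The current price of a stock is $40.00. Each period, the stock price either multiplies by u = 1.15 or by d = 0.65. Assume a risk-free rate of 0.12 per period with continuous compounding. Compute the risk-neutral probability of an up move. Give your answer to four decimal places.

Risk-neutral probability p = (e^0.12 − 0.65)/(1.15 − 0.65) = 0.4775/0.5000 = 0.9550

p = 0.9550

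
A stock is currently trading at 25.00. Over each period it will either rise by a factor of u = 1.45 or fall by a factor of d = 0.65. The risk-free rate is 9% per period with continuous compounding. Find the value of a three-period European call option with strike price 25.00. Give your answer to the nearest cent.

Risk-neutral probability p = (e^0.09 − 0.65)/(1.45 − 0.65) = 0.4442/0.8000 = 0.5552
Terminal stock prices: S_uuu = 76.22, S_uud = 34.17, S_udd = 15.32, S_ddd = 6.866
Terminal payoffs (S − K): max(51.22, 0) = 51.22, max(9.166, 0) = 9.166, max(-9.684, 0) = 0, max(-18.13, 0) = 0
Node uu (S = 52.56): V_uu = e^(−0.09)·[0.5552·51.2156 + 0.4448·9.1656] = 29.7142
Node ud (S = 23.56): V_ud = e^(−0.09)·[0.5552·9.1656 + 0.4448·0.0000] = 4.6509
Node dd (S = 10.56): V_dd = e^(−0.09)·[0.5552·0.0000 + 0.4448·0.0000] = 0.0000
Node u (S = 36.25): V_u = e^(−0.09)·[0.5552·29.7142 + 0.4448·4.6509] = 16.9685
Node d (S = 16.25): V_d = e^(−0.09)·[0.5552·4.6509 + 0.4448·0.0000] = 2.3600
Node 0 (S = 25): V_0 = e^(−0.09)·[0.5552·16.9685 + 0.4448·2.3600] = 9.5697

9.57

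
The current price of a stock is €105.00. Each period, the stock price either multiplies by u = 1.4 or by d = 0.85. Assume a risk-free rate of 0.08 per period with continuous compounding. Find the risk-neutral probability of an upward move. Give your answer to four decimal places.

p = 0.4242

Risk-neutral probability p = (e^0.08 − 0.85)/(1.4 − 0.85) = 0.2333/0.5500 = 0.4242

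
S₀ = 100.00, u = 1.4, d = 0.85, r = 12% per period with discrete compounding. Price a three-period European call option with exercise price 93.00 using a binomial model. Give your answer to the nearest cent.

36.77

Risk-neutral probability p = (1 + 0.12 − 0.85)/(1.4 − 0.85) = 0.2700/0.5500 = 0.4909
Terminal stock prices: S_uuu = 274.4, S_uud = 166.6, S_udd = 101.1, S_ddd = 61.41
Terminal payoffs (S − K): max(181.4, 0) = 181.4, max(73.6, 0) = 73.6, max(8.15, 0) = 8.15, max(-31.59, 0) = 0
Node uu (S = 196): V_uu = 1/1.12·[0.4909·181.4000 + 0.5091·73.6000] = 112.9643
Node ud (S = 119): V_ud = 1/1.12·[0.4909·73.6000 + 0.5091·8.1500] = 35.9643
Node dd (S = 72.25): V_dd = 1/1.12·[0.4909·8.1500 + 0.5091·0.0000] = 3.5722
Node u (S = 140): V_u = 1/1.12·[0.4909·112.9643 + 0.5091·35.9643] = 65.8610
Node d (S = 85): V_d = 1/1.12·[0.4909·35.9643 + 0.5091·3.5722] = 17.3873
Node 0 (S = 100): V_0 = 1/1.12·[0.4909·65.8610 + 0.5091·17.3873] = 36.7710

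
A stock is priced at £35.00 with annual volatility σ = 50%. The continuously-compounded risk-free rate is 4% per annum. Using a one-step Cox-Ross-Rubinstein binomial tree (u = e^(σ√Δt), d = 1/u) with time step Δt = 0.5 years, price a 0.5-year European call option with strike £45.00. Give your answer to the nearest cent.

£2.09

CRR parameters: u = e^(σ√Δt) = e^(0.5·√0.5) = 1.4241, d = 1/u = 0.7022
Per-period rate: rΔt = 0.04·0.5 = 0.02, so R = e^0.02 = 1.0202
Risk-neutral probability p = (e^0.02 − 0.7022)/(1.4241 − 0.7022) = 0.3180/0.7219 = 0.4405
Terminal stock prices: S_u = 49.84, S_d = 24.58
Terminal payoffs (S − K): max(4.844, 0) = 4.844, max(-20.42, 0) = 0
Node 0 (S = 35): V_0 = e^(−0.02)·[0.4405·4.8442 + 0.5595·0.0000] = 2.0916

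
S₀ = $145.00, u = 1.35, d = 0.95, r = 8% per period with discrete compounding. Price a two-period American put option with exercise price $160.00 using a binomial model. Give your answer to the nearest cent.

Risk-neutral probability p = (1 + 0.08 − 0.95)/(1.35 − 0.95) = 0.1300/0.4000 = 0.3250
Terminal stock prices: S_uu = 264.3, S_ud = 186, S_dd = 130.9
Terminal payoffs (K − S): max(-104.3, 0) = 0, max(-25.96, 0) = 0, max(29.14, 0) = 29.14
Node u (S = 195.8): continuation = 1/1.08·[0.3250·0.0000 + 0.6750·0.0000] = 0.0000; exercise value = 0.0000 ≤ continuation, so V_u = 0.0000
Node d (S = 137.8): continuation = 1/1.08·[0.3250·0.0000 + 0.6750·29.1375] = 18.2109; exercise value = 22.2500 > continuation, so V_d = 22.2500 (exercise)
Node 0 (S = 145): continuation = 1/1.08·[0.3250·0.0000 + 0.6750·22.2500] = 13.9062; exercise value = 15.0000 > continuation, so V_0 = 15.0000 (exercise)

$15.00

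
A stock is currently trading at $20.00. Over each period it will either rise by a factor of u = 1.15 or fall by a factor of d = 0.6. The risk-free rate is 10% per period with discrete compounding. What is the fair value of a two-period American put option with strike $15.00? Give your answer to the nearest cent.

Risk-neutral probability p = (1 + 0.1 − 0.6)/(1.15 − 0.6) = 0.5000/0.5500 = 0.9091
Terminal stock prices: S_uu = 26.45, S_ud = 13.8, S_dd = 7.2
Terminal payoffs (K − S): max(-11.45, 0) = 0, max(1.2, 0) = 1.2, max(7.8, 0) = 7.8
Node u (S = 23): continuation = 1/1.1·[0.9091·0.0000 + 0.0909·1.2000] = 0.0992; exercise value = 0.0000 ≤ continuation, so V_u = 0.0992
Node d (S = 12): continuation = 1/1.1·[0.9091·1.2000 + 0.0909·7.8000] = 1.6364; exercise value = 3.0000 > continuation, so V_d = 3.0000 (exercise)
Node 0 (S = 20): continuation = 1/1.1·[0.9091·0.0992 + 0.0909·3.0000] = 0.3299; exercise value = 0.0000 ≤ continuation, so V_0 = 0.3299

$0.33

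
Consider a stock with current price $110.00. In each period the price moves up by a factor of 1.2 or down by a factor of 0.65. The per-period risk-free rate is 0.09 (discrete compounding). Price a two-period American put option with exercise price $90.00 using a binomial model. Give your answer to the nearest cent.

Risk-neutral probability p = (1 + 0.09 − 0.65)/(1.2 − 0.65) = 0.4400/0.5500 = 0.8000
Terminal stock prices: S_uu = 158.4, S_ud = 85.8, S_dd = 46.48
Terminal payoffs (K − S): max(-68.4, 0) = 0, max(4.2, 0) = 4.2, max(43.52, 0) = 43.52
Node u (S = 132): continuation = 1/1.09·[0.8000·0.0000 + 0.2000·4.2000] = 0.7706; exercise value = 0.0000 ≤ continuation, so V_u = 0.7706
Node d (S = 71.5): continuation = 1/1.09·[0.8000·4.2000 + 0.2000·43.5250] = 11.0688; exercise value = 18.5000 > continuation, so V_d = 18.5000 (exercise)
Node 0 (S = 110): continuation = 1/1.09·[0.8000·0.7706 + 0.2000·18.5000] = 3.9601; exercise value = 0.0000 ≤ continuation, so V_0 = 3.9601

$3.96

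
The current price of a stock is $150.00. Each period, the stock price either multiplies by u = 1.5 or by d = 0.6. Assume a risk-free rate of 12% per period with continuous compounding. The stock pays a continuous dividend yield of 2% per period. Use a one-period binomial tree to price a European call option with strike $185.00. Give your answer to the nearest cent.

$19.91

Per-period risk-free factor R = e^0.12 = 1.1275; dividend-adjusted growth = e^(0.12−0.02) = 1.1052.
Risk-neutral probability p = (1.1052 − 0.6)/(1.5 − 0.6) = 0.5052/0.9000 = 0.5613
Terminal stock prices: S_u = 225, S_d = 90
Terminal payoffs (S − K): max(40, 0) = 40, max(-95, 0) = 0
Node 0 (S = 150): V_0 = e^(−0.12)·[0.5613·40.0000 + 0.4387·0.0000] = 19.9132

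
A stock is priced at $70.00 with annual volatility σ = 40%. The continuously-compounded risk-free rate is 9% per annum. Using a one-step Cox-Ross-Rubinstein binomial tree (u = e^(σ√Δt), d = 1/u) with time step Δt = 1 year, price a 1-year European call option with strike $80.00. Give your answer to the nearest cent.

CRR parameters: u = e^(σ√Δt) = e^(0.4·√1) = 1.4918, d = 1/u = 0.6703
Per-period rate: rΔt = 0.09·1 = 0.09, so R = e^0.09 = 1.0942
Risk-neutral probability p = (e^0.09 − 0.6703)/(1.4918 − 0.6703) = 0.4239/0.8215 = 0.5159
Terminal stock prices: S_u = 104.4, S_d = 46.92
Terminal payoffs (S − K): max(24.43, 0) = 24.43, max(-33.08, 0) = 0
Node 0 (S = 70): V_0 = e^(−0.09)·[0.5159·24.4277 + 0.4841·0.0000] = 11.5187

$11.52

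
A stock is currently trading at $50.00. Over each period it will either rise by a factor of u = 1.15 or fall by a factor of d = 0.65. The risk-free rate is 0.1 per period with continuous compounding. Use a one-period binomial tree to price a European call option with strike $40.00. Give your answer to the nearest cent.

Risk-neutral probability p = (e^0.1 − 0.65)/(1.15 − 0.65) = 0.4552/0.5000 = 0.9103
Terminal stock prices: S_u = 57.5, S_d = 32.5
Terminal payoffs (S − K): max(17.5, 0) = 17.5, max(-7.5, 0) = 0
Node 0 (S = 50): V_0 = e^(−0.1)·[0.9103·17.5000 + 0.0897·0.0000] = 14.4149

$14.41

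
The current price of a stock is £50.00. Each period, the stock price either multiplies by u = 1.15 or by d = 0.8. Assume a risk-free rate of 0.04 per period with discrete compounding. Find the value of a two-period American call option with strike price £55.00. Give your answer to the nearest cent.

£4.84

Risk-neutral probability p = (1 + 0.04 − 0.8)/(1.15 − 0.8) = 0.2400/0.3500 = 0.6857
Terminal stock prices: S_uu = 66.12, S_ud = 46, S_dd = 32
Terminal payoffs (S − K): max(11.12, 0) = 11.12, max(-9, 0) = 0, max(-23, 0) = 0
Node u (S = 57.5): continuation = 1/1.04·[0.6857·11.1250 + 0.3143·0.0000] = 7.3352; exercise value = 2.5000 ≤ continuation, so V_u = 7.3352
Node d (S = 40): continuation = 1/1.04·[0.6857·0.0000 + 0.3143·0.0000] = 0.0000; exercise value = 0.0000 ≤ continuation, so V_d = 0.0000
Node 0 (S = 50): continuation = 1/1.04·[0.6857·7.3352 + 0.3143·0.0000] = 4.8364; exercise value = 0.0000 ≤ continuation, so V_0 = 4.8364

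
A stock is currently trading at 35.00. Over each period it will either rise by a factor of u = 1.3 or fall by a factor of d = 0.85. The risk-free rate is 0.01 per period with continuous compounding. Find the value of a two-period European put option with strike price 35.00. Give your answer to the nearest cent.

Risk-neutral probability p = (e^0.01 − 0.85)/(1.3 − 0.85) = 0.1601/0.4500 = 0.3557
Terminal stock prices: S_uu = 59.15, S_ud = 38.67, S_dd = 25.29
Terminal payoffs (K − S): max(-24.15, 0) = 0, max(-3.675, 0) = 0, max(9.713, 0) = 9.713
Node u (S = 45.5): V_u = e^(−0.01)·[0.3557·0.0000 + 0.6443·0.0000] = 0.0000
Node d (S = 29.75): V_d = e^(−0.01)·[0.3557·0.0000 + 0.6443·9.7125] = 6.1958
Node 0 (S = 35): V_0 = e^(−0.01)·[0.3557·0.0000 + 0.6443·6.1958] = 3.9524

3.95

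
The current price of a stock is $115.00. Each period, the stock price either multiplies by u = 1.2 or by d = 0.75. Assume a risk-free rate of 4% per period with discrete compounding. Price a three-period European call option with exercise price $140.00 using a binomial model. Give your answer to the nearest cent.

$13.97

Risk-neutral probability p = (1 + 0.04 − 0.75)/(1.2 − 0.75) = 0.2900/0.4500 = 0.6444
Terminal stock prices: S_uuu = 198.7, S_uud = 124.2, S_udd = 77.62, S_ddd = 48.52
Terminal payoffs (S − K): max(58.72, 0) = 58.72, max(-15.8, 0) = 0, max(-62.38, 0) = 0, max(-91.48, 0) = 0
Node uu (S = 165.6): V_uu = 1/1.04·[0.6444·58.7200 + 0.3556·0.0000] = 36.3863
Node ud (S = 103.5): V_ud = 1/1.04·[0.6444·0.0000 + 0.3556·0.0000] = 0.0000
Node dd (S = 64.69): V_dd = 1/1.04·[0.6444·0.0000 + 0.3556·0.0000] = 0.0000
Node u (S = 138): V_u = 1/1.04·[0.6444·36.3863 + 0.3556·0.0000] = 22.5471
Node d (S = 86.25): V_d = 1/1.04·[0.6444·0.0000 + 0.3556·0.0000] = 0.0000
Node 0 (S = 115): V_0 = 1/1.04·[0.6444·22.5471 + 0.3556·0.0000] = 13.9715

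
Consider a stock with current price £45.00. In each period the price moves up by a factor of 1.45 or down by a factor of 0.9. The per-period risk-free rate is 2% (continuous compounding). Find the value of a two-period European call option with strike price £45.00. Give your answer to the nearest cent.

Risk-neutral probability p = (e^0.02 − 0.9)/(1.45 − 0.9) = 0.1202/0.5500 = 0.2185
Terminal stock prices: S_uu = 94.61, S_ud = 58.73, S_dd = 36.45
Terminal payoffs (S − K): max(49.61, 0) = 49.61, max(13.73, 0) = 13.73, max(-8.55, 0) = 0
Node u (S = 65.25): V_u = e^(−0.02)·[0.2185·49.6125 + 0.7815·13.7250] = 21.1411
Node d (S = 40.5): V_d = e^(−0.02)·[0.2185·13.7250 + 0.7815·0.0000] = 2.9402
Node 0 (S = 45): V_0 = e^(−0.02)·[0.2185·21.1411 + 0.7815·2.9402] = 6.7810

£6.78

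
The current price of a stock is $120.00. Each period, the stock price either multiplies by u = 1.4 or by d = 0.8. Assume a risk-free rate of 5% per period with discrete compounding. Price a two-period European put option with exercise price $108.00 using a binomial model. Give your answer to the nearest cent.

$9.63

Risk-neutral probability p = (1 + 0.05 − 0.8)/(1.4 − 0.8) = 0.2500/0.6000 = 0.4167
Terminal stock prices: S_uu = 235.2, S_ud = 134.4, S_dd = 76.8
Terminal payoffs (K − S): max(-127.2, 0) = 0, max(-26.4, 0) = 0, max(31.2, 0) = 31.2
Node u (S = 168): V_u = 1/1.05·[0.4167·0.0000 + 0.5833·0.0000] = 0.0000
Node d (S = 96): V_d = 1/1.05·[0.4167·0.0000 + 0.5833·31.2000] = 17.3333
Node 0 (S = 120): V_0 = 1/1.05·[0.4167·0.0000 + 0.5833·17.3333] = 9.6296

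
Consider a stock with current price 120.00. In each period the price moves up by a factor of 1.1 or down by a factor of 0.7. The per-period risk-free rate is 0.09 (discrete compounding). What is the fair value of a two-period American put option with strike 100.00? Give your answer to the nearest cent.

Risk-neutral probability p = (1 + 0.09 − 0.7)/(1.1 − 0.7) = 0.3900/0.4000 = 0.9750
Terminal stock prices: S_uu = 145.2, S_ud = 92.4, S_dd = 58.8
Terminal payoffs (K − S): max(-45.2, 0) = 0, max(7.6, 0) = 7.6, max(41.2, 0) = 41.2
Node u (S = 132): continuation = 1/1.09·[0.9750·0.0000 + 0.0250·7.6000] = 0.1743; exercise value = 0.0000 ≤ continuation, so V_u = 0.1743
Node d (S = 84): continuation = 1/1.09·[0.9750·7.6000 + 0.0250·41.2000] = 7.7431; exercise value = 16.0000 > continuation, so V_d = 16.0000 (exercise)
Node 0 (S = 120): continuation = 1/1.09·[0.9750·0.1743 + 0.0250·16.0000] = 0.5229; exercise value = 0.0000 ≤ continuation, so V_0 = 0.5229

0.52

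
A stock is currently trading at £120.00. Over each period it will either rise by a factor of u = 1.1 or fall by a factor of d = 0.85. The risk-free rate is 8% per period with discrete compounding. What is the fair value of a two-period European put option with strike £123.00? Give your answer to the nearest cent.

£1.56

Risk-neutral probability p = (1 + 0.08 − 0.85)/(1.1 − 0.85) = 0.2300/0.2500 = 0.9200
Terminal stock prices: S_uu = 145.2, S_ud = 112.2, S_dd = 86.7
Terminal payoffs (K − S): max(-22.2, 0) = 0, max(10.8, 0) = 10.8, max(36.3, 0) = 36.3
Node u (S = 132): V_u = 1/1.08·[0.9200·0.0000 + 0.0800·10.8000] = 0.8000
Node d (S = 102): V_d = 1/1.08·[0.9200·10.8000 + 0.0800·36.3000] = 11.8889
Node 0 (S = 120): V_0 = 1/1.08·[0.9200·0.8000 + 0.0800·11.8889] = 1.5621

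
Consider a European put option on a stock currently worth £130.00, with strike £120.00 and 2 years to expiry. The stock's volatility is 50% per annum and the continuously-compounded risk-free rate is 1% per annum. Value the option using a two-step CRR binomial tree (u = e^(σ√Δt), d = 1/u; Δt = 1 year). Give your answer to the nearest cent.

CRR parameters: u = e^(σ√Δt) = e^(0.5·√1) = 1.6487, d = 1/u = 0.6065
Per-period rate: rΔt = 0.01·1 = 0.01, so R = e^0.01 = 1.0101
Risk-neutral probability p = (e^0.01 − 0.6065)/(1.6487 − 0.6065) = 0.4035/1.0422 = 0.3872
Terminal stock prices: S_uu = 353.4, S_ud = 130, S_dd = 47.82
Terminal payoffs (K − S): max(-233.4, 0) = 0, max(-10, 0) = 0, max(72.18, 0) = 72.18
Node u (S = 214.3): V_u = e^(−0.01)·[0.3872·0.0000 + 0.6128·0.0000] = 0.0000
Node d (S = 78.85): V_d = e^(−0.01)·[0.3872·0.0000 + 0.6128·72.1757] = 43.7903
Node 0 (S = 130): V_0 = e^(−0.01)·[0.3872·0.0000 + 0.6128·43.7903] = 26.5684

£26.57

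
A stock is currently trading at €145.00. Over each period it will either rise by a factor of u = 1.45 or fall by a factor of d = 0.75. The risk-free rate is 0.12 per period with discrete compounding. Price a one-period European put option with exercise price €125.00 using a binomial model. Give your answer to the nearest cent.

Risk-neutral probability p = (1 + 0.12 − 0.75)/(1.45 − 0.75) = 0.3700/0.7000 = 0.5286
Terminal stock prices: S_u = 210.2, S_d = 108.8
Terminal payoffs (K − S): max(-85.25, 0) = 0, max(16.25, 0) = 16.25
Node 0 (S = 145): V_0 = 1/1.12·[0.5286·0.0000 + 0.4714·16.2500] = 6.8399

€6.84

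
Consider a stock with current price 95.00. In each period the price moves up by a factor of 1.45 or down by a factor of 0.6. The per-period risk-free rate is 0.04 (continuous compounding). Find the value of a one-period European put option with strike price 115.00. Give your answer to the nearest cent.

26.83

Risk-neutral probability p = (e^0.04 − 0.6)/(1.45 − 0.6) = 0.4408/0.8500 = 0.5186
Terminal stock prices: S_u = 137.8, S_d = 57
Terminal payoffs (K − S): max(-22.75, 0) = 0, max(58, 0) = 58
Node 0 (S = 95): V_0 = e^(−0.04)·[0.5186·0.0000 + 0.4814·58.0000] = 26.8263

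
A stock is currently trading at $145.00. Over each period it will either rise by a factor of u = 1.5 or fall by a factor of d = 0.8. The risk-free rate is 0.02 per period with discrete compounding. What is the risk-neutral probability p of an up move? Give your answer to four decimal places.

Risk-neutral probability p = (1 + 0.02 − 0.8)/(1.5 − 0.8) = 0.2200/0.7000 = 0.3143

p = 0.3143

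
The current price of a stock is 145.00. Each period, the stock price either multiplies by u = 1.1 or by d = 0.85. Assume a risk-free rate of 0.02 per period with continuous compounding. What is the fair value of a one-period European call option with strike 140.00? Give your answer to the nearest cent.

Risk-neutral probability p = (e^0.02 − 0.85)/(1.1 − 0.85) = 0.1702/0.2500 = 0.6808
Terminal stock prices: S_u = 159.5, S_d = 123.2
Terminal payoffs (S − K): max(19.5, 0) = 19.5, max(-16.75, 0) = 0
Node 0 (S = 145): V_0 = e^(−0.02)·[0.6808·19.5000 + 0.3192·0.0000] = 13.0128

13.01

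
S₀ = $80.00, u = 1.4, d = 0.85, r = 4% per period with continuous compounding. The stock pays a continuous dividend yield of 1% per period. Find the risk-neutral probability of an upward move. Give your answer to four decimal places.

p = 0.3281

Per-period risk-free factor R = e^0.04 = 1.0408; dividend-adjusted growth = e^(0.04−0.01) = 1.0305.
Risk-neutral probability p = (1.0305 − 0.85)/(1.4 − 0.85) = 0.1805/0.5500 = 0.3281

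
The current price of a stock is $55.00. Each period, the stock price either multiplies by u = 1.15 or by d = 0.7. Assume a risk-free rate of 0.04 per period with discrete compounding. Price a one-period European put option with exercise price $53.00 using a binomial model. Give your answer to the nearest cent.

Risk-neutral probability p = (1 + 0.04 − 0.7)/(1.15 − 0.7) = 0.3400/0.4500 = 0.7556
Terminal stock prices: S_u = 63.25, S_d = 38.5
Terminal payoffs (K − S): max(-10.25, 0) = 0, max(14.5, 0) = 14.5
Node 0 (S = 55): V_0 = 1/1.04·[0.7556·0.0000 + 0.2444·14.5000] = 3.4081

$3.41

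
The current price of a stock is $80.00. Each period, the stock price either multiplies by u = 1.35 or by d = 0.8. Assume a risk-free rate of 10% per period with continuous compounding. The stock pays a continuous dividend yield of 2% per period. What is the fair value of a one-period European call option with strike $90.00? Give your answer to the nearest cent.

$8.39

Per-period risk-free factor R = e^0.1 = 1.1052; dividend-adjusted growth = e^(0.1−0.02) = 1.0833.
Risk-neutral probability p = (1.0833 − 0.8)/(1.35 − 0.8) = 0.2833/0.5500 = 0.5151
Terminal stock prices: S_u = 108, S_d = 64
Terminal payoffs (S − K): max(18, 0) = 18, max(-26, 0) = 0
Node 0 (S = 80): V_0 = e^(−0.1)·[0.5151·18.0000 + 0.4849·0.0000] = 8.3889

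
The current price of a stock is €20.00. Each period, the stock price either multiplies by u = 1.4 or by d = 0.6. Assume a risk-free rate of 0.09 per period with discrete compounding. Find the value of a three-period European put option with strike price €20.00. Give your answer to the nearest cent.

€2.82

Risk-neutral probability p = (1 + 0.09 − 0.6)/(1.4 − 0.6) = 0.4900/0.8000 = 0.6125
Terminal stock prices: S_uuu = 54.88, S_uud = 23.52, S_udd = 10.08, S_ddd = 4.32
Terminal payoffs (K − S): max(-34.88, 0) = 0, max(-3.52, 0) = 0, max(9.92, 0) = 9.92, max(15.68, 0) = 15.68
Node uu (S = 39.2): V_uu = 1/1.09·[0.6125·0.0000 + 0.3875·0.0000] = 0.0000
Node ud (S = 16.8): V_ud = 1/1.09·[0.6125·0.0000 + 0.3875·9.9200] = 3.5266
Node dd (S = 7.2): V_dd = 1/1.09·[0.6125·9.9200 + 0.3875·15.6800] = 11.1486
Node u (S = 28): V_u = 1/1.09·[0.6125·0.0000 + 0.3875·3.5266] = 1.2537
Node d (S = 12): V_d = 1/1.09·[0.6125·3.5266 + 0.3875·11.1486] = 5.9451
Node 0 (S = 20): V_0 = 1/1.09·[0.6125·1.2537 + 0.3875·5.9451] = 2.8180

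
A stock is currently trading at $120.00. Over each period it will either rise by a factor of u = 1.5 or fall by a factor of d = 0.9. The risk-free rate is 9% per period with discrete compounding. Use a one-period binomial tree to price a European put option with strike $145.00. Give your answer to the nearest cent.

$23.20

Risk-neutral probability p = (1 + 0.09 − 0.9)/(1.5 − 0.9) = 0.1900/0.6000 = 0.3167
Terminal stock prices: S_u = 180, S_d = 108
Terminal payoffs (K − S): max(-35, 0) = 0, max(37, 0) = 37
Node 0 (S = 120): V_0 = 1/1.09·[0.3167·0.0000 + 0.6833·37.0000] = 23.1957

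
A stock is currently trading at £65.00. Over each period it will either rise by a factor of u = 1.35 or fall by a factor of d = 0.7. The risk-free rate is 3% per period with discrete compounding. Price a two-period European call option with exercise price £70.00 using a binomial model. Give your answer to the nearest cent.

£11.77

Risk-neutral probability p = (1 + 0.03 − 0.7)/(1.35 − 0.7) = 0.3300/0.6500 = 0.5077
Terminal stock prices: S_uu = 118.5, S_ud = 61.42, S_dd = 31.85
Terminal payoffs (S − K): max(48.46, 0) = 48.46, max(-8.575, 0) = 0, max(-38.15, 0) = 0
Node u (S = 87.75): V_u = 1/1.03·[0.5077·48.4625 + 0.4923·0.0000] = 23.8874
Node d (S = 45.5): V_d = 1/1.03·[0.5077·0.0000 + 0.4923·0.0000] = 0.0000
Node 0 (S = 65): V_0 = 1/1.03·[0.5077·23.8874 + 0.4923·0.0000] = 11.7742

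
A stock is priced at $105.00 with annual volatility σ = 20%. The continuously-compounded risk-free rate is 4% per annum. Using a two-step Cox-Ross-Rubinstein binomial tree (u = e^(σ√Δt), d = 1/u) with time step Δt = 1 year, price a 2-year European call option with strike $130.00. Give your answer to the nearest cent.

$7.48

CRR parameters: u = e^(σ√Δt) = e^(0.2·√1) = 1.2214, d = 1/u = 0.8187
Per-period rate: rΔt = 0.04·1 = 0.04, so R = e^0.04 = 1.0408
Risk-neutral probability p = (e^0.04 − 0.8187)/(1.2214 − 0.8187) = 0.2221/0.4027 = 0.5515
Terminal stock prices: S_uu = 156.6, S_ud = 105, S_dd = 70.38
Terminal payoffs (S − K): max(26.64, 0) = 26.64, max(-25, 0) = 0, max(-59.62, 0) = 0
Node u (S = 128.2): V_u = e^(−0.04)·[0.5515·26.6416 + 0.4485·0.0000] = 14.1171
Node d (S = 85.97): V_d = e^(−0.04)·[0.5515·0.0000 + 0.4485·0.0000] = 0.0000
Node 0 (S = 105): V_0 = e^(−0.04)·[0.5515·14.1171 + 0.4485·0.0000] = 7.4805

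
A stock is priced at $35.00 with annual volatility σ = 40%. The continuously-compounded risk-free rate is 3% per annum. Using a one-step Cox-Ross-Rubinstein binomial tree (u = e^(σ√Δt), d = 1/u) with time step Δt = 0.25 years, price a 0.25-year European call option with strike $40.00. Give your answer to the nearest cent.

$1.28

CRR parameters: u = e^(σ√Δt) = e^(0.4·√0.25) = 1.2214, d = 1/u = 0.8187
Per-period rate: rΔt = 0.03·0.25 = 0.0075, so R = e^0.0075 = 1.0075
Risk-neutral probability p = (e^0.0075 − 0.8187)/(1.2214 − 0.8187) = 0.1888/0.4027 = 0.4689
Terminal stock prices: S_u = 42.75, S_d = 28.66
Terminal payoffs (S − K): max(2.749, 0) = 2.749, max(-11.34, 0) = 0
Node 0 (S = 35): V_0 = e^(−0.0075)·[0.4689·2.7491 + 0.5311·0.0000] = 1.2793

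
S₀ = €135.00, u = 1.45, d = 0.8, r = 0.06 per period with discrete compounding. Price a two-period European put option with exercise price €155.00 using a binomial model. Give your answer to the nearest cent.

€21.98

Risk-neutral probability p = (1 + 0.06 − 0.8)/(1.45 − 0.8) = 0.2600/0.6500 = 0.4000
Terminal stock prices: S_uu = 283.8, S_ud = 156.6, S_dd = 86.4
Terminal payoffs (K − S): max(-128.8, 0) = 0, max(-1.6, 0) = 0, max(68.6, 0) = 68.6
Node u (S = 195.8): V_u = 1/1.06·[0.4000·0.0000 + 0.6000·0.0000] = 0.0000
Node d (S = 108): V_d = 1/1.06·[0.4000·0.0000 + 0.6000·68.6000] = 38.8302
Node 0 (S = 135): V_0 = 1/1.06·[0.4000·0.0000 + 0.6000·38.8302] = 21.9794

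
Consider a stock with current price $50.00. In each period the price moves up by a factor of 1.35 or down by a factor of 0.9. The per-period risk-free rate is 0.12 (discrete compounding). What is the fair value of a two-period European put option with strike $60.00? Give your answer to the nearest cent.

Risk-neutral probability p = (1 + 0.12 − 0.9)/(1.35 − 0.9) = 0.2200/0.4500 = 0.4889
Terminal stock prices: S_uu = 91.13, S_ud = 60.75, S_dd = 40.5
Terminal payoffs (K − S): max(-31.13, 0) = 0, max(-0.75, 0) = 0, max(19.5, 0) = 19.5
Node u (S = 67.5): V_u = 1/1.12·[0.4889·0.0000 + 0.5111·0.0000] = 0.0000
Node d (S = 45): V_d = 1/1.12·[0.4889·0.0000 + 0.5111·19.5000] = 8.8988
Node 0 (S = 50): V_0 = 1/1.12·[0.4889·0.0000 + 0.5111·8.8988] = 4.0610

$4.06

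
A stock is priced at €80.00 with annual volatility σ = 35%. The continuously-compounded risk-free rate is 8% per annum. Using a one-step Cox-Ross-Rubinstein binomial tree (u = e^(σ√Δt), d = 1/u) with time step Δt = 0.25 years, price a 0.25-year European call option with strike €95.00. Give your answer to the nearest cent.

€0.15

CRR parameters: u = e^(σ√Δt) = e^(0.35·√0.25) = 1.1912, d = 1/u = 0.8395
Per-period rate: rΔt = 0.08·0.25 = 0.02, so R = e^0.02 = 1.0202
Risk-neutral probability p = (e^0.02 − 0.8395)/(1.1912 − 0.8395) = 0.1807/0.3518 = 0.5138
Terminal stock prices: S_u = 95.3, S_d = 67.16
Terminal payoffs (S − K): max(0.2997, 0) = 0.2997, max(-27.84, 0) = 0
Node 0 (S = 80): V_0 = e^(−0.02)·[0.5138·0.2997 + 0.4862·0.0000] = 0.1509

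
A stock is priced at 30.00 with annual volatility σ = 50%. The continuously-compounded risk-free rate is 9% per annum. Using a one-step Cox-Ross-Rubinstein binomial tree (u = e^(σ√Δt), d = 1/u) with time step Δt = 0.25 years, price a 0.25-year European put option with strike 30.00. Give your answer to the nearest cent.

CRR parameters: u = e^(σ√Δt) = e^(0.5·√0.25) = 1.2840, d = 1/u = 0.7788
Per-period rate: rΔt = 0.09·0.25 = 0.0225, so R = e^0.0225 = 1.0228
Risk-neutral probability p = (e^0.0225 − 0.7788)/(1.2840 − 0.7788) = 0.2440/0.5052 = 0.4829
Terminal stock prices: S_u = 38.52, S_d = 23.36
Terminal payoffs (K − S): max(-8.521, 0) = 0, max(6.636, 0) = 6.636
Node 0 (S = 30): V_0 = e^(−0.0225)·[0.4829·0.0000 + 0.5171·6.6360] = 3.3554

3.36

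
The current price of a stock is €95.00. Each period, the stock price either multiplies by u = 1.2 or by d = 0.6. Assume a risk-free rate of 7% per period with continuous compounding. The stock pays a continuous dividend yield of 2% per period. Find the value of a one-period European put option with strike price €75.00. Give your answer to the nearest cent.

€4.16

Per-period risk-free factor R = e^0.07 = 1.0725; dividend-adjusted growth = e^(0.07−0.02) = 1.0513.
Risk-neutral probability p = (1.0513 − 0.6)/(1.2 − 0.6) = 0.4513/0.6000 = 0.7521
Terminal stock prices: S_u = 114, S_d = 57
Terminal payoffs (K − S): max(-39, 0) = 0, max(18, 0) = 18
Node 0 (S = 95): V_0 = e^(−0.07)·[0.7521·0.0000 + 0.2479·18.0000] = 4.1602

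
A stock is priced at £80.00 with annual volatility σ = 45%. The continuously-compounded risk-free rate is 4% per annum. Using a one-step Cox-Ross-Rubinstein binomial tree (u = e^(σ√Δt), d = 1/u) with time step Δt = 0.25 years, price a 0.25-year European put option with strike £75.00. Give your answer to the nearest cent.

CRR parameters: u = e^(σ√Δt) = e^(0.45·√0.25) = 1.2523, d = 1/u = 0.7985
Per-period rate: rΔt = 0.04·0.25 = 0.01, so R = e^0.01 = 1.0101
Risk-neutral probability p = (e^0.01 − 0.7985)/(1.2523 − 0.7985) = 0.2115/0.4538 = 0.4661
Terminal stock prices: S_u = 100.2, S_d = 63.88
Terminal payoffs (K − S): max(-25.19, 0) = 0, max(11.12, 0) = 11.12
Node 0 (S = 80): V_0 = e^(−0.01)·[0.4661·0.0000 + 0.5339·11.1187] = 5.8769

£5.88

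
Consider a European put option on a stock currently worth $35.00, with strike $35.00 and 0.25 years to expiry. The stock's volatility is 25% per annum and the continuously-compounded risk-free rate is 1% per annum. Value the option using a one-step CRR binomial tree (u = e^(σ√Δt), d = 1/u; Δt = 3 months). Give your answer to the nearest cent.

$2.14

CRR parameters: u = e^(σ√Δt) = e^(0.25·√0.25) = 1.1331, d = 1/u = 0.8825
Per-period rate: rΔt = 0.01·0.25 = 0.0025, so R = e^0.0025 = 1.0025
Risk-neutral probability p = (e^0.0025 − 0.8825)/(1.1331 − 0.8825) = 0.1200/0.2507 = 0.4788
Terminal stock prices: S_u = 39.66, S_d = 30.89
Terminal payoffs (K − S): max(-4.66, 0) = 0, max(4.113, 0) = 4.113
Node 0 (S = 35): V_0 = e^(−0.0025)·[0.4788·0.0000 + 0.5212·4.1126] = 2.1382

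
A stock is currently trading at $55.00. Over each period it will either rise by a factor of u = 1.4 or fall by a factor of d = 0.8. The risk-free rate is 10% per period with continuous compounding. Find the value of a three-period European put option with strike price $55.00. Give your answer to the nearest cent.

$3.92

Risk-neutral probability p = (e^0.1 − 0.8)/(1.4 − 0.8) = 0.3052/0.6000 = 0.5086
Terminal stock prices: S_uuu = 150.9, S_uud = 86.24, S_udd = 49.28, S_ddd = 28.16
Terminal payoffs (K − S): max(-95.92, 0) = 0, max(-31.24, 0) = 0, max(5.72, 0) = 5.72, max(26.84, 0) = 26.84
Node uu (S = 107.8): V_uu = e^(−0.1)·[0.5086·0.0000 + 0.4914·0.0000] = 0.0000
Node ud (S = 61.6): V_ud = e^(−0.1)·[0.5086·0.0000 + 0.4914·5.7200] = 2.5432
Node dd (S = 35.2): V_dd = e^(−0.1)·[0.5086·5.7200 + 0.4914·26.8400] = 14.5661
Node u (S = 77): V_u = e^(−0.1)·[0.5086·0.0000 + 0.4914·2.5432] = 1.1308
Node d (S = 44): V_d = e^(−0.1)·[0.5086·2.5432 + 0.4914·14.5661] = 7.6468
Node 0 (S = 55): V_0 = e^(−0.1)·[0.5086·1.1308 + 0.4914·7.6468] = 3.9203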